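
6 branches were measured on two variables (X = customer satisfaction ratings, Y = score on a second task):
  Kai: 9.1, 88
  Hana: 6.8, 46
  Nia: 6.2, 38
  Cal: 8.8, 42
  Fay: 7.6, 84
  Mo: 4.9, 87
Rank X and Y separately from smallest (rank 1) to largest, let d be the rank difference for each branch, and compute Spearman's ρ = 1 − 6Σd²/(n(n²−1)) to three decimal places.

0.257

Ranks of variable 1: 6, 3, 2, 5, 4, 1
Ranks of variable 2: 6, 3, 1, 2, 4, 5
d = r₁ − r₂: 0, 0, 1, 3, 0, -4
d²: 0, 0, 1, 9, 0, 16; Σd² = 26
ρ = 1 − 6·26/(6·35) = 1 − 156/210 = 0.257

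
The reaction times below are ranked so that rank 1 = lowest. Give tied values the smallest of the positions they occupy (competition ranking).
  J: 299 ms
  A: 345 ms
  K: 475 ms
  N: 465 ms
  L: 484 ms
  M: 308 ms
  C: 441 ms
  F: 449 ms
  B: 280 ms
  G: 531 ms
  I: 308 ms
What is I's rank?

Sorted (ascending): 280, 299, 308, 308, 345, 441, 449, 465, 475, 484, 531
The 2 values of 308 occupy positions 3–4 → each gets rank 3.
I has value 308 ms → rank 3.

3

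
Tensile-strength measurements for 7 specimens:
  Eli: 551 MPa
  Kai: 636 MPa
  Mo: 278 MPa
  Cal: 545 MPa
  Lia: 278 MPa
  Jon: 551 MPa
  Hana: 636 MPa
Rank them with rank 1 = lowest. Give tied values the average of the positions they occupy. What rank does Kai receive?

6.5

Sorted (ascending): 278, 278, 545, 551, 551, 636, 636
The 2 values of 278 occupy positions 1–2 → average rank (1+2)/2 = 1.5.
The 2 values of 551 occupy positions 4–5 → average rank (4+5)/2 = 4.5.
The 2 values of 636 occupy positions 6–7 → average rank (6+7)/2 = 6.5.
Kai has value 636 MPa → rank 6.5.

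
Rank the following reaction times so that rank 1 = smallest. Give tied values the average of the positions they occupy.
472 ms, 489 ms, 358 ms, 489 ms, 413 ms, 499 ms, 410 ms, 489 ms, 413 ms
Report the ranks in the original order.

Sorted (ascending): 358, 410, 413, 413, 472, 489, 489, 489, 499
The 2 values of 413 occupy positions 3–4 → average rank (3+4)/2 = 3.5.
The 3 values of 489 occupy positions 6–8 → average rank 7.

5, 7, 1, 7, 3.5, 9, 2, 7, 3.5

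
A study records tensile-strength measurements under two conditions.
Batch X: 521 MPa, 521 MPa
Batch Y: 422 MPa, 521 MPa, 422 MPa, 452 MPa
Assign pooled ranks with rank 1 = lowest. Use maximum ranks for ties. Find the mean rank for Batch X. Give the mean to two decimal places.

6.00

Sorted (ascending): 422, 422, 452, 521, 521, 521
The 2 values of 422 occupy positions 1–2 → each gets rank 2.
The 3 values of 521 occupy positions 4–6 → each gets rank 6.
Batch X values → pooled ranks: 521→6, 521→6
Mean rank = (6 + 6) / 2 = 6.00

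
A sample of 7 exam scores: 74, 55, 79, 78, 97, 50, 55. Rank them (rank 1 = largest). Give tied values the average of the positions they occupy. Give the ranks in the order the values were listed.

Sorted (descending): 97, 79, 78, 74, 55, 55, 50
The 2 values of 55 occupy positions 5–6 → average rank (5+6)/2 = 5.5.

4, 5.5, 2, 3, 1, 7, 5.5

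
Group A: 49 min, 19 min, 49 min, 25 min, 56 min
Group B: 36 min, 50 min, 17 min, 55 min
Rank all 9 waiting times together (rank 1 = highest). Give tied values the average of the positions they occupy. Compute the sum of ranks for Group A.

Sorted (descending): 56, 55, 50, 49, 49, 36, 25, 19, 17
The 2 values of 49 occupy positions 4–5 → average rank (4+5)/2 = 4.5.
Group A values → pooled ranks: 49→4.5, 19→8, 49→4.5, 25→7, 56→1
Rank sum = 4.5 + 8 + 4.5 + 7 + 1 = 25

25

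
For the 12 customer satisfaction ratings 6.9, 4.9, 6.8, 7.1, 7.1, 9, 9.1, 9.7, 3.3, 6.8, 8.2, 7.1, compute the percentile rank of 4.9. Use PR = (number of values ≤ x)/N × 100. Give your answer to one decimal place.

16.7

N = 12.
Strictly below 4.9: 1. Equal to 4.9: 1.
PR = 2/12 × 100 = 16.7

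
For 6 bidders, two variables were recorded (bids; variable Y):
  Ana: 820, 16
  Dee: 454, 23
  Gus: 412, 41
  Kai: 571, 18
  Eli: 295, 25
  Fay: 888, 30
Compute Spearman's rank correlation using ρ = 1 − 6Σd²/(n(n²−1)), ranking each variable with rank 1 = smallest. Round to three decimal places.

-0.314

Ranks of variable 1: 5, 3, 2, 4, 1, 6
Ranks of variable 2: 1, 3, 6, 2, 4, 5
d = r₁ − r₂: 4, 0, -4, 2, -3, 1
d²: 16, 0, 16, 4, 9, 1; Σd² = 46
ρ = 1 − 6·46/(6·35) = 1 − 276/210 = -0.314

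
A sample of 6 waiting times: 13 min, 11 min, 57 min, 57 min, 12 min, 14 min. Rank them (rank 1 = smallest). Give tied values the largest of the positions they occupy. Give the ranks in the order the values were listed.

3, 1, 6, 6, 2, 4

Sorted (ascending): 11, 12, 13, 14, 57, 57
The 2 values of 57 occupy positions 5–6 → each gets rank 6.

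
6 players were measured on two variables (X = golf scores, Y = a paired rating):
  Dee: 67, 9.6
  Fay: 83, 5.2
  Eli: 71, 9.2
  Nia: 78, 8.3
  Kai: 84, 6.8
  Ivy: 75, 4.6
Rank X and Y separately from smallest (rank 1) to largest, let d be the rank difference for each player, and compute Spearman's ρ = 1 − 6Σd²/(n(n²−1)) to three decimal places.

Ranks of variable 1: 1, 5, 2, 4, 6, 3
Ranks of variable 2: 6, 2, 5, 4, 3, 1
d = r₁ − r₂: -5, 3, -3, 0, 3, 2
d²: 25, 9, 9, 0, 9, 4; Σd² = 56
ρ = 1 − 6·56/(6·35) = 1 − 336/210 = -0.600

-0.600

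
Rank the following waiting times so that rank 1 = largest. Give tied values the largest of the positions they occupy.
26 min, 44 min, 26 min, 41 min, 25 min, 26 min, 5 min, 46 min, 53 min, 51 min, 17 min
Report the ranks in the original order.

Sorted (descending): 53, 51, 46, 44, 41, 26, 26, 26, 25, 17, 5
The 3 values of 26 occupy positions 6–8 → each gets rank 8.

8, 4, 8, 5, 9, 8, 11, 3, 1, 2, 10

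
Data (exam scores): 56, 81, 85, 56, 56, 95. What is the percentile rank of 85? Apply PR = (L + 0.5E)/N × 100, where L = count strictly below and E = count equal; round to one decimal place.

N = 6.
Strictly below 85: 4. Equal to 85: 1.
PR = (4 + 0.5·1)/6 × 100 = 75.0

75.0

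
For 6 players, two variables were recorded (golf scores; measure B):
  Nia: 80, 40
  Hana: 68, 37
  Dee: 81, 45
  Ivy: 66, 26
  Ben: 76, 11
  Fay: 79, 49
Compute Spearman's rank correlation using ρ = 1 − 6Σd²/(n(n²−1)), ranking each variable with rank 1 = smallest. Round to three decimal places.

0.657

Ranks of variable 1: 5, 2, 6, 1, 3, 4
Ranks of variable 2: 4, 3, 5, 2, 1, 6
d = r₁ − r₂: 1, -1, 1, -1, 2, -2
d²: 1, 1, 1, 1, 4, 4; Σd² = 12
ρ = 1 − 6·12/(6·35) = 1 − 72/210 = 0.657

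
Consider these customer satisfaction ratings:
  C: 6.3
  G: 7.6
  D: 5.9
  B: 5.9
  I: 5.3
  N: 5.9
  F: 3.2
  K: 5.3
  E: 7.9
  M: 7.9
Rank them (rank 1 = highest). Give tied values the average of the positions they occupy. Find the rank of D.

Sorted (descending): 7.9, 7.9, 7.6, 6.3, 5.9, 5.9, 5.9, 5.3, 5.3, 3.2
The 2 values of 7.9 occupy positions 1–2 → average rank (1+2)/2 = 1.5.
The 3 values of 5.9 occupy positions 5–7 → average rank 6.
The 2 values of 5.3 occupy positions 8–9 → average rank (8+9)/2 = 8.5.
D has value 5.9 → rank 6.

6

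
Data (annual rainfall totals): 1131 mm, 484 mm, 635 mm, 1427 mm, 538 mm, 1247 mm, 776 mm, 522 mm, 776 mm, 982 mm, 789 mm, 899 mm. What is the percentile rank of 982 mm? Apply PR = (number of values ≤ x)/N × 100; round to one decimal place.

N = 12.
Strictly below 982: 8. Equal to 982: 1.
PR = 9/12 × 100 = 75.0

75.0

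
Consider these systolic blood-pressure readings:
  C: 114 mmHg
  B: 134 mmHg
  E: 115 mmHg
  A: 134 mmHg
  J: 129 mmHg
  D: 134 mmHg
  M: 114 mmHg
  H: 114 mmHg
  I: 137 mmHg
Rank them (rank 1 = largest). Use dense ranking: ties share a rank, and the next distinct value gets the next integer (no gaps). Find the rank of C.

5

Sorted (descending): 137, 134, 134, 134, 129, 115, 114, 114, 114
The 3 values of 134 share dense rank 2.
The 3 values of 114 share dense rank 5.
Remaining distinct values take the next consecutive integers.
C has value 114 mmHg → rank 5.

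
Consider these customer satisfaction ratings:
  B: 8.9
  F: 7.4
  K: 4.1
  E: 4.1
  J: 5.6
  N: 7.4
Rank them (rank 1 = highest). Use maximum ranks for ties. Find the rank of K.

Sorted (descending): 8.9, 7.4, 7.4, 5.6, 4.1, 4.1
The 2 values of 7.4 occupy positions 2–3 → each gets rank 3.
The 2 values of 4.1 occupy positions 5–6 → each gets rank 6.
K has value 4.1 → rank 6.

6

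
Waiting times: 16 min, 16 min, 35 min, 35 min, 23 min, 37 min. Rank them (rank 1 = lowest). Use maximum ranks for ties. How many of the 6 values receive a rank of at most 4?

3

Sorted (ascending): 16, 16, 23, 35, 35, 37
The 2 values of 16 occupy positions 1–2 → each gets rank 2.
The 2 values of 35 occupy positions 4–5 → each gets rank 5.
Ranks ≤ 4: {2, 2, 3} → 3 values.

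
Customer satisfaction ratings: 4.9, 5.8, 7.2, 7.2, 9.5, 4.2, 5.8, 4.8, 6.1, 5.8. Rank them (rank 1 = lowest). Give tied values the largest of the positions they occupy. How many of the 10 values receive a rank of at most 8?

Sorted (ascending): 4.2, 4.8, 4.9, 5.8, 5.8, 5.8, 6.1, 7.2, 7.2, 9.5
The 3 values of 5.8 occupy positions 4–6 → each gets rank 6.
The 2 values of 7.2 occupy positions 8–9 → each gets rank 9.
Ranks ≤ 8: {1, 2, 3, 6, 6, 6, 7} → 7 values.

7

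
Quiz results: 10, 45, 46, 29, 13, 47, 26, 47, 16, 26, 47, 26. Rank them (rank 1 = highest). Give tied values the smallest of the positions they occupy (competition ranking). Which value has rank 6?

29

Sorted (descending): 47, 47, 47, 46, 45, 29, 26, 26, 26, 16, 13, 10
The 3 values of 47 occupy positions 1–3 → each gets rank 1.
The 3 values of 26 occupy positions 7–9 → each gets rank 7.
Rank 6 → value 29.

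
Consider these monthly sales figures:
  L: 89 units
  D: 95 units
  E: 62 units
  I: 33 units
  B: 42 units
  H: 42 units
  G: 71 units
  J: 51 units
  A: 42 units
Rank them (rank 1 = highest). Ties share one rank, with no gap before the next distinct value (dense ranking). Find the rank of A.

Sorted (descending): 95, 89, 71, 62, 51, 42, 42, 42, 33
The 3 values of 42 share dense rank 6.
Remaining distinct values take the next consecutive integers.
A has value 42 units → rank 6.

6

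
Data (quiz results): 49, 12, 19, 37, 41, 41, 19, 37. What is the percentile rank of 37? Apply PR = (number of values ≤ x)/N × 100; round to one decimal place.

62.5

N = 8.
Strictly below 37: 3. Equal to 37: 2.
PR = 5/8 × 100 = 62.5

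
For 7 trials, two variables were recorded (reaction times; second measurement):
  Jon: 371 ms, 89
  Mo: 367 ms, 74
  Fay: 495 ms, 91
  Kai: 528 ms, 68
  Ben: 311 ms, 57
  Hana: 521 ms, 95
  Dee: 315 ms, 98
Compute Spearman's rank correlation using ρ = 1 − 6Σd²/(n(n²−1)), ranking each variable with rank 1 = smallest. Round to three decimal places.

Ranks of variable 1: 4, 3, 5, 7, 1, 6, 2
Ranks of variable 2: 4, 3, 5, 2, 1, 6, 7
d = r₁ − r₂: 0, 0, 0, 5, 0, 0, -5
d²: 0, 0, 0, 25, 0, 0, 25; Σd² = 50
ρ = 1 − 6·50/(7·48) = 1 − 300/336 = 0.107

0.107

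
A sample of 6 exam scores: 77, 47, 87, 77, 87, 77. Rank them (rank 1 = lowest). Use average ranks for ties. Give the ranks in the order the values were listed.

Sorted (ascending): 47, 77, 77, 77, 87, 87
The 3 values of 77 occupy positions 2–4 → average rank 3.
The 2 values of 87 occupy positions 5–6 → average rank (5+6)/2 = 5.5.

3, 1, 5.5, 3, 5.5, 3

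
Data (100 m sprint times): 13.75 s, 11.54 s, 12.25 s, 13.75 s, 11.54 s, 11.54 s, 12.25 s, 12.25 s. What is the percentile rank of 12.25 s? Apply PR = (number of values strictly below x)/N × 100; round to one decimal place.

N = 8.
Strictly below 12.25: 3. Equal to 12.25: 3.
PR = 3/8 × 100 = 37.5

37.5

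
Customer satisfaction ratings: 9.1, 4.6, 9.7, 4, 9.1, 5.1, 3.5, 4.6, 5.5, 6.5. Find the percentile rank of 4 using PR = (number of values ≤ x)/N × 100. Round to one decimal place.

20.0

N = 10.
Strictly below 4: 1. Equal to 4: 1.
PR = 2/10 × 100 = 20.0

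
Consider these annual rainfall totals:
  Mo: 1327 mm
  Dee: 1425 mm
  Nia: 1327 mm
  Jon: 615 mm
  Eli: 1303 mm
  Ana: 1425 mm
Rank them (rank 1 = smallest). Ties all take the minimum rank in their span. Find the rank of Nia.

3

Sorted (ascending): 615, 1303, 1327, 1327, 1425, 1425
The 2 values of 1327 occupy positions 3–4 → each gets rank 3.
The 2 values of 1425 occupy positions 5–6 → each gets rank 5.
Nia has value 1327 mm → rank 3.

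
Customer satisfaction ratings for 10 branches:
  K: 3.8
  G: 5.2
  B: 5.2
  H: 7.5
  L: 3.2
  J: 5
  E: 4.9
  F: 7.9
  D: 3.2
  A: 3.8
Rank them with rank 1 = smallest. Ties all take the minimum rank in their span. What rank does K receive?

Sorted (ascending): 3.2, 3.2, 3.8, 3.8, 4.9, 5, 5.2, 5.2, 7.5, 7.9
The 2 values of 3.2 occupy positions 1–2 → each gets rank 1.
The 2 values of 3.8 occupy positions 3–4 → each gets rank 3.
The 2 values of 5.2 occupy positions 7–8 → each gets rank 7.
K has value 3.8 → rank 3.

3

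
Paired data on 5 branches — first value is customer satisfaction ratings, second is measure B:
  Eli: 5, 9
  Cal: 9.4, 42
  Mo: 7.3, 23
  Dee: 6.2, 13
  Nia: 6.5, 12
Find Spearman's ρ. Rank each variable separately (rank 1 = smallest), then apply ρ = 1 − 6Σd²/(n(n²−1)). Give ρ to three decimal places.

0.900

Ranks of variable 1: 1, 5, 4, 2, 3
Ranks of variable 2: 1, 5, 4, 3, 2
d = r₁ − r₂: 0, 0, 0, -1, 1
d²: 0, 0, 0, 1, 1; Σd² = 2
ρ = 1 − 6·2/(5·24) = 1 − 12/120 = 0.900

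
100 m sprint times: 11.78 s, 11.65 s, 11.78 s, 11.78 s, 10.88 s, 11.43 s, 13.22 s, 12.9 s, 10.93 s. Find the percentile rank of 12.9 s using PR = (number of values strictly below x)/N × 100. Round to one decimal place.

N = 9.
Strictly below 12.9: 7. Equal to 12.9: 1.
PR = 7/9 × 100 = 77.8

77.8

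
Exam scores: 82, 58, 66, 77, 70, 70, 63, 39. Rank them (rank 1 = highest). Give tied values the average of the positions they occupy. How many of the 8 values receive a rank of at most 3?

Sorted (descending): 82, 77, 70, 70, 66, 63, 58, 39
The 2 values of 70 occupy positions 3–4 → average rank (3+4)/2 = 3.5.
Ranks ≤ 3: {1, 2} → 2 values.

2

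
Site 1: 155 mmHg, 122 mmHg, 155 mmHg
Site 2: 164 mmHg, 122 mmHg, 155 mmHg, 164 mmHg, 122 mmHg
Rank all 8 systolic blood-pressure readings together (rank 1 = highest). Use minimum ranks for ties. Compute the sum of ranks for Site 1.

12

Sorted (descending): 164, 164, 155, 155, 155, 122, 122, 122
The 2 values of 164 occupy positions 1–2 → each gets rank 1.
The 3 values of 155 occupy positions 3–5 → each gets rank 3.
The 3 values of 122 occupy positions 6–8 → each gets rank 6.
Site 1 values → pooled ranks: 155→3, 122→6, 155→3
Rank sum = 3 + 6 + 3 = 12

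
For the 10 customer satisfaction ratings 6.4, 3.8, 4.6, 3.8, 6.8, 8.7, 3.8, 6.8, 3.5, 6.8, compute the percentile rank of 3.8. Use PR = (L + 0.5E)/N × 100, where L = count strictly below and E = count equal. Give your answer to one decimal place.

N = 10.
Strictly below 3.8: 1. Equal to 3.8: 3.
PR = (1 + 0.5·3)/10 × 100 = 25.0

25.0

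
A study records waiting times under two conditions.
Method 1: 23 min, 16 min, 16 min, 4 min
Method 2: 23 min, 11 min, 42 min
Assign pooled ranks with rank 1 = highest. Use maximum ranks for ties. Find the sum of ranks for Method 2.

Sorted (descending): 42, 23, 23, 16, 16, 11, 4
The 2 values of 23 occupy positions 2–3 → each gets rank 3.
The 2 values of 16 occupy positions 4–5 → each gets rank 5.
Method 2 values → pooled ranks: 23→3, 11→6, 42→1
Rank sum = 3 + 6 + 1 = 10

10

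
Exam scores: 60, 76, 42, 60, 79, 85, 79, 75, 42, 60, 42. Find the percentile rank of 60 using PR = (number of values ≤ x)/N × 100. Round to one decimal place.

54.5

N = 11.
Strictly below 60: 3. Equal to 60: 3.
PR = 6/11 × 100 = 54.5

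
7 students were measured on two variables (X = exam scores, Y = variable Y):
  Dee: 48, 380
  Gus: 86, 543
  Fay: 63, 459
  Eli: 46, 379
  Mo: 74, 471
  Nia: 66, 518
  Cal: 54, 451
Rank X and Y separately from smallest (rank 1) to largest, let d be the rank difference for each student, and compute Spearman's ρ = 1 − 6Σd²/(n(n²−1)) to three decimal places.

Ranks of variable 1: 2, 7, 4, 1, 6, 5, 3
Ranks of variable 2: 2, 7, 4, 1, 5, 6, 3
d = r₁ − r₂: 0, 0, 0, 0, 1, -1, 0
d²: 0, 0, 0, 0, 1, 1, 0; Σd² = 2
ρ = 1 − 6·2/(7·48) = 1 − 12/336 = 0.964

0.964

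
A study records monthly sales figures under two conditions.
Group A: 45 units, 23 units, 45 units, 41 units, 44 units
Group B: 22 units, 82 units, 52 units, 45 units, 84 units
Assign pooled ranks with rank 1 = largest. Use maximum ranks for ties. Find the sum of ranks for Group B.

Sorted (descending): 84, 82, 52, 45, 45, 45, 44, 41, 23, 22
The 3 values of 45 occupy positions 4–6 → each gets rank 6.
Group B values → pooled ranks: 22→10, 82→2, 52→3, 45→6, 84→1
Rank sum = 10 + 2 + 3 + 6 + 1 = 22

22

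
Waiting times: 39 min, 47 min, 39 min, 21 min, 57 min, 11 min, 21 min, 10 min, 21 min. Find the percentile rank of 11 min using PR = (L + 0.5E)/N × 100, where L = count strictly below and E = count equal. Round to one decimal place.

N = 9.
Strictly below 11: 1. Equal to 11: 1.
PR = (1 + 0.5·1)/9 × 100 = 16.7

16.7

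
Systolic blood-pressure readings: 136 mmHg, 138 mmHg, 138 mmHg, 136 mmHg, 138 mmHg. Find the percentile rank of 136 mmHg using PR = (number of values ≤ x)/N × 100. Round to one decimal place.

N = 5.
Strictly below 136: 0. Equal to 136: 2.
PR = 2/5 × 100 = 40.0

40.0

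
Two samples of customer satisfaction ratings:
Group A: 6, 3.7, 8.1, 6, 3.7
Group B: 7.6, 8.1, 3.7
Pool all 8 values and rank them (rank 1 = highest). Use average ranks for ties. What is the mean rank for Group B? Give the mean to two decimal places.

Sorted (descending): 8.1, 8.1, 7.6, 6, 6, 3.7, 3.7, 3.7
The 2 values of 8.1 occupy positions 1–2 → average rank (1+2)/2 = 1.5.
The 2 values of 6 occupy positions 4–5 → average rank (4+5)/2 = 4.5.
The 3 values of 3.7 occupy positions 6–8 → average rank 7.
Group B values → pooled ranks: 7.6→3, 8.1→1.5, 3.7→7
Mean rank = (3 + 1.5 + 7) / 3 = 3.83

3.83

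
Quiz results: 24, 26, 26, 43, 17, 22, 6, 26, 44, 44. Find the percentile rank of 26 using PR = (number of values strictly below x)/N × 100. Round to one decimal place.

40.0

N = 10.
Strictly below 26: 4. Equal to 26: 3.
PR = 4/10 × 100 = 40.0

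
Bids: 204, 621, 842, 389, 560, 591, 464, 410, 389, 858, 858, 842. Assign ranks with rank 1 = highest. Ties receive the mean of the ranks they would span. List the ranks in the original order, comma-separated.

Sorted (descending): 858, 858, 842, 842, 621, 591, 560, 464, 410, 389, 389, 204
The 2 values of 858 occupy positions 1–2 → average rank (1+2)/2 = 1.5.
The 2 values of 842 occupy positions 3–4 → average rank (3+4)/2 = 3.5.
The 2 values of 389 occupy positions 10–11 → average rank (10+11)/2 = 10.5.

12, 5, 3.5, 10.5, 7, 6, 8, 9, 10.5, 1.5, 1.5, 3.5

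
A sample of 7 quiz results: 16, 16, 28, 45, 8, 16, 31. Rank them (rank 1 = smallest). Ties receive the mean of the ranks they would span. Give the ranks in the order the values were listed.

3, 3, 5, 7, 1, 3, 6

Sorted (ascending): 8, 16, 16, 16, 28, 31, 45
The 3 values of 16 occupy positions 2–4 → average rank 3.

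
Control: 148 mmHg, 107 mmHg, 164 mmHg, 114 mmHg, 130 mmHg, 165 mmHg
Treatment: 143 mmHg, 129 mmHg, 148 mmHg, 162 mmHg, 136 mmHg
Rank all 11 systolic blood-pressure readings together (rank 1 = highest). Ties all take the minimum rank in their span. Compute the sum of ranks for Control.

Sorted (descending): 165, 164, 162, 148, 148, 143, 136, 130, 129, 114, 107
The 2 values of 148 occupy positions 4–5 → each gets rank 4.
Control values → pooled ranks: 148→4, 107→11, 164→2, 114→10, 130→8, 165→1
Rank sum = 4 + 11 + 2 + 10 + 8 + 1 = 36

36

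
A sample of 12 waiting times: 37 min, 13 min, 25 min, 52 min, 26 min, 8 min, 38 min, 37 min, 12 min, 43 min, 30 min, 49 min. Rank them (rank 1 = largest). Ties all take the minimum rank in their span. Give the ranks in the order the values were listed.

5, 10, 9, 1, 8, 12, 4, 5, 11, 3, 7, 2

Sorted (descending): 52, 49, 43, 38, 37, 37, 30, 26, 25, 13, 12, 8
The 2 values of 37 occupy positions 5–6 → each gets rank 5.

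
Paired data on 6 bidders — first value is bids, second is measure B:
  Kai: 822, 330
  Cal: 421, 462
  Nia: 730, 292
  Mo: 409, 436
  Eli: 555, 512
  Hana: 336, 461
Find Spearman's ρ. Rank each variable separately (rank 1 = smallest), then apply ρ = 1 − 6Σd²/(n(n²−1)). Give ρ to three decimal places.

-0.429

Ranks of variable 1: 6, 3, 5, 2, 4, 1
Ranks of variable 2: 2, 5, 1, 3, 6, 4
d = r₁ − r₂: 4, -2, 4, -1, -2, -3
d²: 16, 4, 16, 1, 4, 9; Σd² = 50
ρ = 1 − 6·50/(6·35) = 1 − 300/210 = -0.429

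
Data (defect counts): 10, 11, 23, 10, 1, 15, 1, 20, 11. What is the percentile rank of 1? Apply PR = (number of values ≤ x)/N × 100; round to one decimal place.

N = 9.
Strictly below 1: 0. Equal to 1: 2.
PR = 2/9 × 100 = 22.2

22.2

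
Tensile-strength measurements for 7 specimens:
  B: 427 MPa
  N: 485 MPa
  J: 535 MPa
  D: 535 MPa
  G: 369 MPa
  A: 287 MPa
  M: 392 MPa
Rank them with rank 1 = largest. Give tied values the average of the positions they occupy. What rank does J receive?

Sorted (descending): 535, 535, 485, 427, 392, 369, 287
The 2 values of 535 occupy positions 1–2 → average rank (1+2)/2 = 1.5.
J has value 535 MPa → rank 1.5.

1.5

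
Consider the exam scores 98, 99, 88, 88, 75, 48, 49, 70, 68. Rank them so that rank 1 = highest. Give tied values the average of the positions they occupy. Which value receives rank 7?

68

Sorted (descending): 99, 98, 88, 88, 75, 70, 68, 49, 48
The 2 values of 88 occupy positions 3–4 → average rank (3+4)/2 = 3.5.
Rank 7 → value 68.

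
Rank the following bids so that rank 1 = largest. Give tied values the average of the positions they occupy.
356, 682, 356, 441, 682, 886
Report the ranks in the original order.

5.5, 2.5, 5.5, 4, 2.5, 1

Sorted (descending): 886, 682, 682, 441, 356, 356
The 2 values of 682 occupy positions 2–3 → average rank (2+3)/2 = 2.5.
The 2 values of 356 occupy positions 5–6 → average rank (5+6)/2 = 5.5.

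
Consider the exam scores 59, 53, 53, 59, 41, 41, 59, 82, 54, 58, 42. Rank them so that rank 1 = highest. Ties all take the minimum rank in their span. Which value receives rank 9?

Sorted (descending): 82, 59, 59, 59, 58, 54, 53, 53, 42, 41, 41
The 3 values of 59 occupy positions 2–4 → each gets rank 2.
The 2 values of 53 occupy positions 7–8 → each gets rank 7.
The 2 values of 41 occupy positions 10–11 → each gets rank 10.
Rank 9 → value 42.

42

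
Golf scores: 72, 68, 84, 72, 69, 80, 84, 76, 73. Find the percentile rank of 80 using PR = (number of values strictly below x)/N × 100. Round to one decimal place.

N = 9.
Strictly below 80: 6. Equal to 80: 1.
PR = 6/9 × 100 = 66.7

66.7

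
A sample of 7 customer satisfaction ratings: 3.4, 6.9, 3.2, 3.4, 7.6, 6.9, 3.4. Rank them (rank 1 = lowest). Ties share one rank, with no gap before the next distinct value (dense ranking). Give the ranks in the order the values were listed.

2, 3, 1, 2, 4, 3, 2

Sorted (ascending): 3.2, 3.4, 3.4, 3.4, 6.9, 6.9, 7.6
The 3 values of 3.4 share dense rank 2.
The 2 values of 6.9 share dense rank 3.
Remaining distinct values take the next consecutive integers.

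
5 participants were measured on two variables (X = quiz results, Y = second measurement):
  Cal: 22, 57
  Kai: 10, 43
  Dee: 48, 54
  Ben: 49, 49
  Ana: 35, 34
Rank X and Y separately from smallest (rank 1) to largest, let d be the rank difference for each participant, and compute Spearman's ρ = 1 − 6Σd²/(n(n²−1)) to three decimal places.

Ranks of variable 1: 2, 1, 4, 5, 3
Ranks of variable 2: 5, 2, 4, 3, 1
d = r₁ − r₂: -3, -1, 0, 2, 2
d²: 9, 1, 0, 4, 4; Σd² = 18
ρ = 1 − 6·18/(5·24) = 1 − 108/120 = 0.100

0.100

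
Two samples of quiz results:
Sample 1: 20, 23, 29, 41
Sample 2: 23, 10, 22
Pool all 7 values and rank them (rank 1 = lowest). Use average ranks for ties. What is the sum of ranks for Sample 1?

19.5

Sorted (ascending): 10, 20, 22, 23, 23, 29, 41
The 2 values of 23 occupy positions 4–5 → average rank (4+5)/2 = 4.5.
Sample 1 values → pooled ranks: 20→2, 23→4.5, 29→6, 41→7
Rank sum = 2 + 4.5 + 6 + 7 = 19.5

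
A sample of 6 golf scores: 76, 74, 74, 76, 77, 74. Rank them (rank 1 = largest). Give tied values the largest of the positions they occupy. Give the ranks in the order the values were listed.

Sorted (descending): 77, 76, 76, 74, 74, 74
The 2 values of 76 occupy positions 2–3 → each gets rank 3.
The 3 values of 74 occupy positions 4–6 → each gets rank 6.

3, 6, 6, 3, 1, 6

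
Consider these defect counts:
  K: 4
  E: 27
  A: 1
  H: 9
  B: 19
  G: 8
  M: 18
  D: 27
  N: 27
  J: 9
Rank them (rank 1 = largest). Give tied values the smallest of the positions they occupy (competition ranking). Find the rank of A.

10

Sorted (descending): 27, 27, 27, 19, 18, 9, 9, 8, 4, 1
The 3 values of 27 occupy positions 1–3 → each gets rank 1.
The 2 values of 9 occupy positions 6–7 → each gets rank 6.
A has value 1 → rank 10.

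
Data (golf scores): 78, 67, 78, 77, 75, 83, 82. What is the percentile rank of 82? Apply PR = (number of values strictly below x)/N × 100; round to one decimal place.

N = 7.
Strictly below 82: 5. Equal to 82: 1.
PR = 5/7 × 100 = 71.4

71.4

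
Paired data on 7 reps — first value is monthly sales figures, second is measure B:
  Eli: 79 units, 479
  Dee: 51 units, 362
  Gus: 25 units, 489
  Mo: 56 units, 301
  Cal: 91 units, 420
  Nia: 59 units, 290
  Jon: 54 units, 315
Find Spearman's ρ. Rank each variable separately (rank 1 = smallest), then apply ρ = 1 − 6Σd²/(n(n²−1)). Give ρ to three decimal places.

-0.143

Ranks of variable 1: 6, 2, 1, 4, 7, 5, 3
Ranks of variable 2: 6, 4, 7, 2, 5, 1, 3
d = r₁ − r₂: 0, -2, -6, 2, 2, 4, 0
d²: 0, 4, 36, 4, 4, 16, 0; Σd² = 64
ρ = 1 − 6·64/(7·48) = 1 − 384/336 = -0.143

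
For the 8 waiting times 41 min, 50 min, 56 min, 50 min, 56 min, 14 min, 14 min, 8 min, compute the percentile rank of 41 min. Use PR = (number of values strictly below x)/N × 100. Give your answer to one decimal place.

37.5

N = 8.
Strictly below 41: 3. Equal to 41: 1.
PR = 3/8 × 100 = 37.5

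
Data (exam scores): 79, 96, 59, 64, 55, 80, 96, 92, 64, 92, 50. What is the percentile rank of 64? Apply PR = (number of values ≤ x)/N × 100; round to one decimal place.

N = 11.
Strictly below 64: 3. Equal to 64: 2.
PR = 5/11 × 100 = 45.5

45.5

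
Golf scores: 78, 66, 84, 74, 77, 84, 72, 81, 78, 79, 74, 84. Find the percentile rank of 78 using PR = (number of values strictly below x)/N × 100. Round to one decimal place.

41.7

N = 12.
Strictly below 78: 5. Equal to 78: 2.
PR = 5/12 × 100 = 41.7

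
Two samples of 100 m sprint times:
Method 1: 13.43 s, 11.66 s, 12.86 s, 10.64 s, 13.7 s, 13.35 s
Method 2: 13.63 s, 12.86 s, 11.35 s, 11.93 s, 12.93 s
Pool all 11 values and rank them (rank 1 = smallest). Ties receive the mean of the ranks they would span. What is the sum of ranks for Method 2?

28.5

Sorted (ascending): 10.64, 11.35, 11.66, 11.93, 12.86, 12.86, 12.93, 13.35, 13.43, 13.63, 13.7
The 2 values of 12.86 occupy positions 5–6 → average rank (5+6)/2 = 5.5.
Method 2 values → pooled ranks: 13.63→10, 12.86→5.5, 11.35→2, 11.93→4, 12.93→7
Rank sum = 10 + 5.5 + 2 + 4 + 7 = 28.5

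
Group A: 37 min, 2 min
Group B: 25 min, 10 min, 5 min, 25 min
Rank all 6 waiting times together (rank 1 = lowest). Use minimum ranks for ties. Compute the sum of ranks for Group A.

7

Sorted (ascending): 2, 5, 10, 25, 25, 37
The 2 values of 25 occupy positions 4–5 → each gets rank 4.
Group A values → pooled ranks: 37→6, 2→1
Rank sum = 6 + 1 = 7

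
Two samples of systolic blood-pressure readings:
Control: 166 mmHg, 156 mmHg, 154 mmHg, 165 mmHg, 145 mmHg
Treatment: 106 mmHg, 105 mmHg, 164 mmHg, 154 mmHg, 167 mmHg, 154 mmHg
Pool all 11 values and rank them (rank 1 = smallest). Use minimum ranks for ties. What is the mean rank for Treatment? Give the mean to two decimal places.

5.00

Sorted (ascending): 105, 106, 145, 154, 154, 154, 156, 164, 165, 166, 167
The 3 values of 154 occupy positions 4–6 → each gets rank 4.
Treatment values → pooled ranks: 106→2, 105→1, 164→8, 154→4, 167→11, 154→4
Mean rank = (2 + 1 + 8 + 4 + 11 + 4) / 6 = 5.00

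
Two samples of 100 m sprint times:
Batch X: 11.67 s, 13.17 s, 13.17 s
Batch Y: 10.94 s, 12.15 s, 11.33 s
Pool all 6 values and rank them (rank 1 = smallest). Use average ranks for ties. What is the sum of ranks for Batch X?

14

Sorted (ascending): 10.94, 11.33, 11.67, 12.15, 13.17, 13.17
The 2 values of 13.17 occupy positions 5–6 → average rank (5+6)/2 = 5.5.
Batch X values → pooled ranks: 11.67→3, 13.17→5.5, 13.17→5.5
Rank sum = 3 + 5.5 + 5.5 = 14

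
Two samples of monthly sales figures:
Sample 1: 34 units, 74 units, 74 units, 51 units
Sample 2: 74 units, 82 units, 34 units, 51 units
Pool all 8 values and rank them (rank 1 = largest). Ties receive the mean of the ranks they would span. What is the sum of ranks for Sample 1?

Sorted (descending): 82, 74, 74, 74, 51, 51, 34, 34
The 3 values of 74 occupy positions 2–4 → average rank 3.
The 2 values of 51 occupy positions 5–6 → average rank (5+6)/2 = 5.5.
The 2 values of 34 occupy positions 7–8 → average rank (7+8)/2 = 7.5.
Sample 1 values → pooled ranks: 34→7.5, 74→3, 74→3, 51→5.5
Rank sum = 7.5 + 3 + 3 + 5.5 = 19

19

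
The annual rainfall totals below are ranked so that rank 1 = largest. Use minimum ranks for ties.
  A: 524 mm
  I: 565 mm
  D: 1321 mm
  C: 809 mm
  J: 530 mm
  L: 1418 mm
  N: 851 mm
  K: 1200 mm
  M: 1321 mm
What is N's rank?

Sorted (descending): 1418, 1321, 1321, 1200, 851, 809, 565, 530, 524
The 2 values of 1321 occupy positions 2–3 → each gets rank 2.
N has value 851 mm → rank 5.

5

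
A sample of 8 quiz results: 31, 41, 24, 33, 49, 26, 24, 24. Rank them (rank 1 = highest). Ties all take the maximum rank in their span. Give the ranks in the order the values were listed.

Sorted (descending): 49, 41, 33, 31, 26, 24, 24, 24
The 3 values of 24 occupy positions 6–8 → each gets rank 8.

4, 2, 8, 3, 1, 5, 8, 8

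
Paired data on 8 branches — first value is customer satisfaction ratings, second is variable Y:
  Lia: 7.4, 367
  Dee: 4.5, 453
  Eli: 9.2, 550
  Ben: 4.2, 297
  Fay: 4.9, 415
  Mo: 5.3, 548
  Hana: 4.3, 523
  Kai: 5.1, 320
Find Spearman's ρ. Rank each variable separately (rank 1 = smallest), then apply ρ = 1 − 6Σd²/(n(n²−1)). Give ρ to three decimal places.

0.452

Ranks of variable 1: 7, 3, 8, 1, 4, 6, 2, 5
Ranks of variable 2: 3, 5, 8, 1, 4, 7, 6, 2
d = r₁ − r₂: 4, -2, 0, 0, 0, -1, -4, 3
d²: 16, 4, 0, 0, 0, 1, 16, 9; Σd² = 46
ρ = 1 − 6·46/(8·63) = 1 − 276/504 = 0.452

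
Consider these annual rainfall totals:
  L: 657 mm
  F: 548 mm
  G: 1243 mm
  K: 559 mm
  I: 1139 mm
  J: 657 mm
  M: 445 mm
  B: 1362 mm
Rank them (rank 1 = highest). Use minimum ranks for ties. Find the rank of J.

Sorted (descending): 1362, 1243, 1139, 657, 657, 559, 548, 445
The 2 values of 657 occupy positions 4–5 → each gets rank 4.
J has value 657 mm → rank 4.

4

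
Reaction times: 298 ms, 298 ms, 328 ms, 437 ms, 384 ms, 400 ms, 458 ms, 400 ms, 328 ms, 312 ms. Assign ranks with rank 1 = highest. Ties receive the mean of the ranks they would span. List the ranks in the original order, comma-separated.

9.5, 9.5, 6.5, 2, 5, 3.5, 1, 3.5, 6.5, 8

Sorted (descending): 458, 437, 400, 400, 384, 328, 328, 312, 298, 298
The 2 values of 400 occupy positions 3–4 → average rank (3+4)/2 = 3.5.
The 2 values of 328 occupy positions 6–7 → average rank (6+7)/2 = 6.5.
The 2 values of 298 occupy positions 9–10 → average rank (9+10)/2 = 9.5.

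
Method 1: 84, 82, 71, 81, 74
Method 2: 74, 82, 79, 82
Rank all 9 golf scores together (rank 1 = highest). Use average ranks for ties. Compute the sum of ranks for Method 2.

19.5

Sorted (descending): 84, 82, 82, 82, 81, 79, 74, 74, 71
The 3 values of 82 occupy positions 2–4 → average rank 3.
The 2 values of 74 occupy positions 7–8 → average rank (7+8)/2 = 7.5.
Method 2 values → pooled ranks: 74→7.5, 82→3, 79→6, 82→3
Rank sum = 7.5 + 3 + 6 + 3 = 19.5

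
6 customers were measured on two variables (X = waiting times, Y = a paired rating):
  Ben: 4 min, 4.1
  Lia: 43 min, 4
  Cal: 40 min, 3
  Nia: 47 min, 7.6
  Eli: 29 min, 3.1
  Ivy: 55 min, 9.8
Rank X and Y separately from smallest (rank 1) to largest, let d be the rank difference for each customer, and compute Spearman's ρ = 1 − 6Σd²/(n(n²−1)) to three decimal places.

0.600

Ranks of variable 1: 1, 4, 3, 5, 2, 6
Ranks of variable 2: 4, 3, 1, 5, 2, 6
d = r₁ − r₂: -3, 1, 2, 0, 0, 0
d²: 9, 1, 4, 0, 0, 0; Σd² = 14
ρ = 1 − 6·14/(6·35) = 1 − 84/210 = 0.600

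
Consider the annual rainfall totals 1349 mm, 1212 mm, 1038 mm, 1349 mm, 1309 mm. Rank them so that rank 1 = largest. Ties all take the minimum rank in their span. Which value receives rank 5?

1038

Sorted (descending): 1349, 1349, 1309, 1212, 1038
The 2 values of 1349 occupy positions 1–2 → each gets rank 1.
Rank 5 → value 1038.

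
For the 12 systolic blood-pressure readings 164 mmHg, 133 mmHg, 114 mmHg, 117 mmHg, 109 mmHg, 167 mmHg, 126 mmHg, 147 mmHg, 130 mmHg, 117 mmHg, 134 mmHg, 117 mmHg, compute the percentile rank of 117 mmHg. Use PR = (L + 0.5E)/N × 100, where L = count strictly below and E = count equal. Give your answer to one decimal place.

N = 12.
Strictly below 117: 2. Equal to 117: 3.
PR = (2 + 0.5·3)/12 × 100 = 29.2

29.2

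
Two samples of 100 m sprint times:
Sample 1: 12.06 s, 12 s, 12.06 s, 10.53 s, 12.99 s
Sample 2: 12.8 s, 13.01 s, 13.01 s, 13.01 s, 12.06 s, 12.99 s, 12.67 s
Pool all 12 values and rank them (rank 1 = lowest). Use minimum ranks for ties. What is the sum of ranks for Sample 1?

Sorted (ascending): 10.53, 12, 12.06, 12.06, 12.06, 12.67, 12.8, 12.99, 12.99, 13.01, 13.01, 13.01
The 3 values of 12.06 occupy positions 3–5 → each gets rank 3.
The 2 values of 12.99 occupy positions 8–9 → each gets rank 8.
The 3 values of 13.01 occupy positions 10–12 → each gets rank 10.
Sample 1 values → pooled ranks: 12.06→3, 12→2, 12.06→3, 10.53→1, 12.99→8
Rank sum = 3 + 2 + 3 + 1 + 8 = 17

17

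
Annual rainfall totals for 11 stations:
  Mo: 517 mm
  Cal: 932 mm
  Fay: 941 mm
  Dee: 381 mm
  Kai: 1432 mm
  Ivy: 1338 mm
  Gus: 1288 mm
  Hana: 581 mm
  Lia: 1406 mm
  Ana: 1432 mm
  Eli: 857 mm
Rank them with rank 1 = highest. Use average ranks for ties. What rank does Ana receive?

Sorted (descending): 1432, 1432, 1406, 1338, 1288, 941, 932, 857, 581, 517, 381
The 2 values of 1432 occupy positions 1–2 → average rank (1+2)/2 = 1.5.
Ana has value 1432 mm → rank 1.5.

1.5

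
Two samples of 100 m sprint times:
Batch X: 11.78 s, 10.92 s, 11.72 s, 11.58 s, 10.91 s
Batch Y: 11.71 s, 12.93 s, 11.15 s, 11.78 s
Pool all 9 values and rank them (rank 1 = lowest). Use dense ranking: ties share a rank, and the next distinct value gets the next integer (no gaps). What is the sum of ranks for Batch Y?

Sorted (ascending): 10.91, 10.92, 11.15, 11.58, 11.71, 11.72, 11.78, 11.78, 12.93
The 2 values of 11.78 share dense rank 7.
Remaining distinct values take the next consecutive integers.
Batch Y values → pooled ranks: 11.71→5, 12.93→8, 11.15→3, 11.78→7
Rank sum = 5 + 8 + 3 + 7 = 23

23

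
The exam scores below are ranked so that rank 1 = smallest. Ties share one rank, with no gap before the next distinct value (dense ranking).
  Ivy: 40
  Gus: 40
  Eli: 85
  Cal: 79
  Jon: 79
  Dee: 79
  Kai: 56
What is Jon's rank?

3

Sorted (ascending): 40, 40, 56, 79, 79, 79, 85
The 2 values of 40 share dense rank 1.
The 3 values of 79 share dense rank 3.
Remaining distinct values take the next consecutive integers.
Jon has value 79 → rank 3.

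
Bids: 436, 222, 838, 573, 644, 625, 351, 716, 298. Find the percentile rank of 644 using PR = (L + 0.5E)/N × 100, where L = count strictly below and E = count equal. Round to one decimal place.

N = 9.
Strictly below 644: 6. Equal to 644: 1.
PR = (6 + 0.5·1)/9 × 100 = 72.2

72.2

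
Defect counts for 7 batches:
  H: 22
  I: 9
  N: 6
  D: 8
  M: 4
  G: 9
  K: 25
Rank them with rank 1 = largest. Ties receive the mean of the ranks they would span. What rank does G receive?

3.5

Sorted (descending): 25, 22, 9, 9, 8, 6, 4
The 2 values of 9 occupy positions 3–4 → average rank (3+4)/2 = 3.5.
G has value 9 → rank 3.5.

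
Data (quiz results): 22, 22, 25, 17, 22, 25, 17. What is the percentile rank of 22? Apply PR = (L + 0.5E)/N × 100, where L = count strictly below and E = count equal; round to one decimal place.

N = 7.
Strictly below 22: 2. Equal to 22: 3.
PR = (2 + 0.5·3)/7 × 100 = 50.0

50.0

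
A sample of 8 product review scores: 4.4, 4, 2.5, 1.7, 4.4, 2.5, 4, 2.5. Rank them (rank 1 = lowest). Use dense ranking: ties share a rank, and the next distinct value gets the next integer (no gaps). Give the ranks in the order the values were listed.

4, 3, 2, 1, 4, 2, 3, 2

Sorted (ascending): 1.7, 2.5, 2.5, 2.5, 4, 4, 4.4, 4.4
The 3 values of 2.5 share dense rank 2.
The 2 values of 4 share dense rank 3.
The 2 values of 4.4 share dense rank 4.
Remaining distinct values take the next consecutive integers.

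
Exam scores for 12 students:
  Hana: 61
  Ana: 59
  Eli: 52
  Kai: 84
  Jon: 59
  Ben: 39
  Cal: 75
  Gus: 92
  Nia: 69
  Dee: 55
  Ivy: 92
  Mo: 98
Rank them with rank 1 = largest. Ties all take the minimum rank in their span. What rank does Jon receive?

8

Sorted (descending): 98, 92, 92, 84, 75, 69, 61, 59, 59, 55, 52, 39
The 2 values of 92 occupy positions 2–3 → each gets rank 2.
The 2 values of 59 occupy positions 8–9 → each gets rank 8.
Jon has value 59 → rank 8.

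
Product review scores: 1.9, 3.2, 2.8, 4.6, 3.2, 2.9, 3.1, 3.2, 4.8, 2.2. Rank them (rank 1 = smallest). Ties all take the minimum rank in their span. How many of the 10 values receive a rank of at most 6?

Sorted (ascending): 1.9, 2.2, 2.8, 2.9, 3.1, 3.2, 3.2, 3.2, 4.6, 4.8
The 3 values of 3.2 occupy positions 6–8 → each gets rank 6.
Ranks ≤ 6: {1, 2, 3, 4, 5, 6, 6, 6} → 8 values.

8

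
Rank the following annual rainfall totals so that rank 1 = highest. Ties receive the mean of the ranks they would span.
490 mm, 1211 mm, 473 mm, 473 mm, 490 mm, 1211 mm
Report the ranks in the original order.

Sorted (descending): 1211, 1211, 490, 490, 473, 473
The 2 values of 1211 occupy positions 1–2 → average rank (1+2)/2 = 1.5.
The 2 values of 490 occupy positions 3–4 → average rank (3+4)/2 = 3.5.
The 2 values of 473 occupy positions 5–6 → average rank (5+6)/2 = 5.5.

3.5, 1.5, 5.5, 5.5, 3.5, 1.5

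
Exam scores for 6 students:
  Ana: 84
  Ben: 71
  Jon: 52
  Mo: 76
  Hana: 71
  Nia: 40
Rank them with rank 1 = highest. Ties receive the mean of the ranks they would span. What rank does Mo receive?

2

Sorted (descending): 84, 76, 71, 71, 52, 40
The 2 values of 71 occupy positions 3–4 → average rank (3+4)/2 = 3.5.
Mo has value 76 → rank 2.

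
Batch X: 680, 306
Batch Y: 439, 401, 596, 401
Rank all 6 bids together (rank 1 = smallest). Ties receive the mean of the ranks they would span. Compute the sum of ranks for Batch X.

7

Sorted (ascending): 306, 401, 401, 439, 596, 680
The 2 values of 401 occupy positions 2–3 → average rank (2+3)/2 = 2.5.
Batch X values → pooled ranks: 680→6, 306→1
Rank sum = 6 + 1 = 7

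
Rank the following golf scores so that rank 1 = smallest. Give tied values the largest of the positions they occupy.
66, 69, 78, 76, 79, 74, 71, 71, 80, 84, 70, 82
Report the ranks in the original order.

Sorted (ascending): 66, 69, 70, 71, 71, 74, 76, 78, 79, 80, 82, 84
The 2 values of 71 occupy positions 4–5 → each gets rank 5.

1, 2, 8, 7, 9, 6, 5, 5, 10, 12, 3, 11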